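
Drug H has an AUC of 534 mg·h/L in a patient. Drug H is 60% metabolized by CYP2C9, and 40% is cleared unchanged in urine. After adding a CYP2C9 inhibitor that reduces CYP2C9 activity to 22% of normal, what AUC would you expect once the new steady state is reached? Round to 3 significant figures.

1.00 × 10³ mg·h/L

The CYP2C9 pathway (60% of clearance) falls to 0.22× activity: 0.6 × 0.22 = 0.132.
The remaining 40% of clearance is unaffected.
CL_new/CL_old = 0.132 + 0.4 = 0.532.
AUC ∝ 1/CL, so new value = 534 / 0.532 = 1.00 × 10³ mg·h/L.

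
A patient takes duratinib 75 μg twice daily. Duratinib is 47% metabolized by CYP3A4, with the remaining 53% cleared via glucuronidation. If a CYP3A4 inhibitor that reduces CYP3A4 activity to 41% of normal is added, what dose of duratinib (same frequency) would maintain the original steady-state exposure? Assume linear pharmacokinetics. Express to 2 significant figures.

CYP3A4: 0.47 × 0.41 = 0.1927
Other: 0.53 (unchanged)
New clearance relative to baseline: 0.1927 + 0.53 = 0.7227.
Exposure is unchanged when dose changes in proportion to clearance. New dose = 75 μg × 0.7227 = 54 μg.

54 μg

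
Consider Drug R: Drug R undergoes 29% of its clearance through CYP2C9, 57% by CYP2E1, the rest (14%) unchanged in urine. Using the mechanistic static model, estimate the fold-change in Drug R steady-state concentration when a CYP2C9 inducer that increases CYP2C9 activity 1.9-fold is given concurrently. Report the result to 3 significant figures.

The CYP2C9 pathway (29% of clearance) is boosted to 1.9× activity: 0.29 × 1.9 = 0.551.
CYP2E1 (57%) and the residual 14% are unaffected.
CL_new/CL_old = 0.551 + 0.57 + 0.14 = 1.261.
Steady-state concentration ratio = CL_old/CL_new = 1 / 1.261 = 0.793.

0.793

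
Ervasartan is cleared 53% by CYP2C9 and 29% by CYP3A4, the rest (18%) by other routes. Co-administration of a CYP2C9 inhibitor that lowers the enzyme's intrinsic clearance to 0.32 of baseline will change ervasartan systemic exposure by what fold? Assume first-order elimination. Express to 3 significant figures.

1.56

The CYP2C9 pathway (53% of clearance) falls to 0.32× activity: 0.53 × 0.32 = 0.1696.
CYP3A4 (29%) and the residual 18% are unaffected.
Relative clearance = 0.1696 + 0.29 + 0.18 = 0.6396.
Systemic exposure ratio = CL_old/CL_new = 1 / 0.6396 = 1.56.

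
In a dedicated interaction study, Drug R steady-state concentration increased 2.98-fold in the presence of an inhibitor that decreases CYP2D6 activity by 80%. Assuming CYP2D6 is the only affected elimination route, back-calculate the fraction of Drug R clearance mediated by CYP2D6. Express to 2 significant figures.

CL'/CL = 1 / 2.98 = 0.3356
0.2·fm + (1 − fm) = 0.3356
fm = (0.3356 − 1) / (0.2 − 1) = 0.83

0.83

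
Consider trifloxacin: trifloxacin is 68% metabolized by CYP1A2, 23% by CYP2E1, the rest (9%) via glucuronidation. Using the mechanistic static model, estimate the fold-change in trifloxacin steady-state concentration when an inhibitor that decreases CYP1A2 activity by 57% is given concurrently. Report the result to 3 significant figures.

The CYP1A2 pathway (68% of clearance) falls to 0.43× activity: 0.68 × 0.43 = 0.2924.
CYP2E1 (23%) and the residual 9% are unaffected.
CL_new/CL_old = 0.2924 + 0.23 + 0.09 = 0.6124.
Steady-state concentration ratio = CL_old/CL_new = 1 / 0.6124 = 1.63.

1.63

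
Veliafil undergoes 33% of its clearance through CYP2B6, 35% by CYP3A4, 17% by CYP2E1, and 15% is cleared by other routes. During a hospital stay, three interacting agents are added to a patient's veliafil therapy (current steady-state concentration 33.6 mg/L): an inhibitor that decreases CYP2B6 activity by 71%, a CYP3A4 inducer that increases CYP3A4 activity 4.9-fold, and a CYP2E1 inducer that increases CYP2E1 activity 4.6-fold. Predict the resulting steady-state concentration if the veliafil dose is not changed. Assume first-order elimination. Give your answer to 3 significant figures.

The CYP2B6 pathway (33% of clearance) falls to 0.29× activity: 0.33 × 0.29 = 0.0957.
The CYP3A4 pathway (35% of clearance) rises to 4.9× activity: 0.35 × 4.9 = 1.715.
The CYP2E1 pathway (17% of clearance) increases to 4.6× activity: 0.17 × 4.6 = 0.782.
Non-CYP routes (15%) are unchanged.
CL_new/CL_old = 0.0957 + 1.715 + 0.782 + 0.15 = 2.7427.
Steady-state concentration ∝ 1/CL: new value = 33.6 / 2.7427 = 12.3 mg/L.

12.3 mg/L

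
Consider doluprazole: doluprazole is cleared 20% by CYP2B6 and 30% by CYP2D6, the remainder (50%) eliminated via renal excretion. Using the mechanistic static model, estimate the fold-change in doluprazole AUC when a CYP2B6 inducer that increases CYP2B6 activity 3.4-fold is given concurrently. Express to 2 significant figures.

0.68

CYP2B6: 0.2 × 3.4 = 0.68
CYP2D6: 0.3 (unchanged)
Other: 0.5 (unchanged)
CL_new/CL_old = 0.68 + 0.3 + 0.5 = 1.48.
Since AUC ∝ 1/CL, the ratio is 1 / 1.48 = 0.68.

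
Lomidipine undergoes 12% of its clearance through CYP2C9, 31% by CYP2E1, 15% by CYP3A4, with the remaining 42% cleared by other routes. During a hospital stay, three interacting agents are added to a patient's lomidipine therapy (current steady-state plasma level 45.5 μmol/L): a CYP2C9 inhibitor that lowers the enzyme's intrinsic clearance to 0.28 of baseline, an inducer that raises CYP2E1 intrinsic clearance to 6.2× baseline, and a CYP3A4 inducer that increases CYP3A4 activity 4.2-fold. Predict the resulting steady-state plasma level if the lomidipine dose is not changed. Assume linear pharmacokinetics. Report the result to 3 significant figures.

CYP2C9: 0.12 × 0.28 = 0.0336
CYP2E1: 0.31 × 6.2 = 1.922
CYP3A4: 0.15 × 4.2 = 0.63
Other: 0.42 (unchanged)
New clearance relative to baseline: 0.0336 + 1.922 + 0.63 + 0.42 = 3.0056.
New steady-state plasma level = 45.5 / 3.0056 = 15.1 μmol/L (concentration scales inversely with clearance).

15.1 μmol/L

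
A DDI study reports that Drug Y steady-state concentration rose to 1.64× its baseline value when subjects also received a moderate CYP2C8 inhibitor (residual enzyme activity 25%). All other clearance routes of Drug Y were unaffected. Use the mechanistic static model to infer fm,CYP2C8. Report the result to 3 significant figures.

0.520

Let fm be the CYP2C8 fraction. New clearance relative to baseline = fm × 0.25 + (1 − fm).
Steady-state concentration ratio = 1 / (new CL fraction), so new CL fraction = 1 / 1.64 = 0.6098.
fm × 0.25 + 1 − fm = 0.6098  ⇒  fm × (0.25 − 1) = −0.3902  ⇒  fm = 0.520.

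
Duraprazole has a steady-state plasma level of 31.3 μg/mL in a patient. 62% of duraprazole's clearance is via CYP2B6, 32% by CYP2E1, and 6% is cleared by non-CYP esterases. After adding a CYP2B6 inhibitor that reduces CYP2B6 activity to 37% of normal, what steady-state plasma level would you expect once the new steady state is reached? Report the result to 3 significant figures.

51.4 μg/mL

The CYP2B6 pathway (62% of clearance) drops to 0.37× activity: 0.62 × 0.37 = 0.2294.
CYP2E1 (32%) and the residual 6% are unaffected.
Relative clearance = 0.2294 + 0.32 + 0.06 = 0.6094.
Steady-state plasma level ∝ 1/CL, so new value = 31.3 / 0.6094 = 51.4 μg/mL.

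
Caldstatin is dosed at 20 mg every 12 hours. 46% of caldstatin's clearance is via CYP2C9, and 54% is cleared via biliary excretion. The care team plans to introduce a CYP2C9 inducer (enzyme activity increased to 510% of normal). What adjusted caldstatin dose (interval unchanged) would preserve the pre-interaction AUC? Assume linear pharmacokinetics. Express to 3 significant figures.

57.7 mg

The CYP2C9 pathway (46% of clearance) rises to 5.1× activity: 0.46 × 5.1 = 2.346.
The remaining 54% of clearance is unaffected.
CL_new/CL_old = 2.346 + 0.54 = 2.886.
Exposure is unchanged when dose changes in proportion to clearance. New dose = 20 mg × 2.886 = 57.7 mg.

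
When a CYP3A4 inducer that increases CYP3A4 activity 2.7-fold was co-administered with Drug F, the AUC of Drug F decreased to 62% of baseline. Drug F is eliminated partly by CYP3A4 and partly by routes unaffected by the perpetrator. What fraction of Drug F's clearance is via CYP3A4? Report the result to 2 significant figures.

0.36

CL'/CL = 1 / 0.620 = 1.613
2.7·fm + (1 − fm) = 1.613
fm = (1.613 − 1) / (2.7 − 1) = 0.36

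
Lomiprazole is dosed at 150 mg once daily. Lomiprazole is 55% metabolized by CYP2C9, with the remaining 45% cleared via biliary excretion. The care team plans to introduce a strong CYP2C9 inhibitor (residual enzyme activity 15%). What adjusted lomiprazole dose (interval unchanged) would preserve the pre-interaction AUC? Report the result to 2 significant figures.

CYP2C9: 0.55 × 0.15 = 0.0825
Other: 0.45 (unchanged)
CL_new/CL_old = 0.0825 + 0.45 = 0.5325.
Exposure is unchanged when dose changes in proportion to clearance. New dose = 150 mg × 0.5325 = 80 mg.

80 mg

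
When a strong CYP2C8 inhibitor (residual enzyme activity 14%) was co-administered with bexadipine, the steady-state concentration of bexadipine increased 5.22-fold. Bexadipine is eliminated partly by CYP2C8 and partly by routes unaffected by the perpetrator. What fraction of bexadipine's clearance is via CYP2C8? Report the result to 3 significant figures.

CL'/CL = 1 / 5.22 = 0.1916
0.14·fm + (1 − fm) = 0.1916
fm = (0.1916 − 1) / (0.14 − 1) = 0.940

0.940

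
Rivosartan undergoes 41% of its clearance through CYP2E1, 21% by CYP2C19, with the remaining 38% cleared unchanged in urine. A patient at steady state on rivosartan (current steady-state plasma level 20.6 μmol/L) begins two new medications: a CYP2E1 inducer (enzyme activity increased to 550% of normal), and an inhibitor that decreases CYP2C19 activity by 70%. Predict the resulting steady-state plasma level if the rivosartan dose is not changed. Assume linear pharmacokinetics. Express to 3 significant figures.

7.64 μmol/L

CYP2E1: 0.41 × 5.5 = 2.255
CYP2C19: 0.21 × 0.3 = 0.063
Other: 0.38 (unchanged)
New clearance relative to baseline: 2.255 + 0.063 + 0.38 = 2.698.
Steady-state plasma level ∝ 1/CL: new value = 20.6 / 2.698 = 7.64 μmol/L.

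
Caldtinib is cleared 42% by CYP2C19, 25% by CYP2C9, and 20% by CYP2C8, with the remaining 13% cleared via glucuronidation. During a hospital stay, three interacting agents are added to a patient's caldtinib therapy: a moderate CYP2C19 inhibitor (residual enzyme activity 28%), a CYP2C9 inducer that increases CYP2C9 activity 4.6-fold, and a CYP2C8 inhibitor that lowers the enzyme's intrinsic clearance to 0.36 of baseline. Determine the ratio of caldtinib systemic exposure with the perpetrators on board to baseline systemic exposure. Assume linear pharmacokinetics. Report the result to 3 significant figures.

0.680

The CYP2C19 pathway (42% of clearance) falls to 0.28× activity: 0.42 × 0.28 = 0.1176.
The CYP2C9 pathway (25% of clearance) increases to 4.6× activity: 0.25 × 4.6 = 1.15.
The CYP2C8 pathway (20% of clearance) is reduced to 0.36× activity: 0.2 × 0.36 = 0.072.
The remaining 13% of clearance is unaffected.
New clearance relative to baseline: 0.1176 + 1.15 + 0.072 + 0.13 = 1.4696.
Because systemic exposure varies inversely with clearance, the combined effect is 1 / 1.4696 = 0.680.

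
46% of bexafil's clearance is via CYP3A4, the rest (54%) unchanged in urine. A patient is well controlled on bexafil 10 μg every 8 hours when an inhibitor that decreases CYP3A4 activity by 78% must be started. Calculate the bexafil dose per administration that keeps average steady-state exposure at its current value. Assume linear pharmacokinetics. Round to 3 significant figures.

CYP3A4: 0.46 × 0.22 = 0.1012
Other: 0.54 (unchanged)
CL_new/CL_old = 0.1012 + 0.54 = 0.6412.
Exposure is unchanged when dose changes in proportion to clearance. New dose = 10 μg × 0.6412 = 6.41 μg.

6.41 μg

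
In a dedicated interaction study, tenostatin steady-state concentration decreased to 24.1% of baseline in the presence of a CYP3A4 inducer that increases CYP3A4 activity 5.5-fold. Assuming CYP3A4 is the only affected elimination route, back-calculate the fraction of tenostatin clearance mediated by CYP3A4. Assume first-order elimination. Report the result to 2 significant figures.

Call the CYP3A4 fraction fm. After the interaction, CL_new/CL_old = fm × 5.5 + (1 − fm).
Steady-state concentration ratio = 1 / (new CL fraction), so new CL fraction = 1 / 0.241 = 4.149.
fm × 5.5 + 1 − fm = 4.149  ⇒  fm × (5.5 − 1) = 3.149  ⇒  fm = 0.70.

0.70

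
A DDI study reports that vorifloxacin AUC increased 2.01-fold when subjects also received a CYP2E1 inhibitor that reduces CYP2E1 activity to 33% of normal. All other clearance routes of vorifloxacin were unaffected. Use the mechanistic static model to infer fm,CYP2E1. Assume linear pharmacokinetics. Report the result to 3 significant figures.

0.750

Call the CYP2E1 fraction fm. After the interaction, CL_new/CL_old = fm × 0.33 + (1 − fm).
AUC ratio = 1 / (new CL fraction), so new CL fraction = 1 / 2.01 = 0.4975.
fm × 0.33 + 1 − fm = 0.4975  ⇒  fm × (0.33 − 1) = −0.5025  ⇒  fm = 0.750.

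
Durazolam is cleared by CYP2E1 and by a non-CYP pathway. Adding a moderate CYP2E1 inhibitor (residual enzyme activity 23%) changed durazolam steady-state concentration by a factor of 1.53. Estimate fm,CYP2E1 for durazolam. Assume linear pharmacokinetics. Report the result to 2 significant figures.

CL'/CL = 1 / 1.53 = 0.6536
0.23·fm + (1 − fm) = 0.6536
fm = (0.6536 − 1) / (0.23 − 1) = 0.45

0.45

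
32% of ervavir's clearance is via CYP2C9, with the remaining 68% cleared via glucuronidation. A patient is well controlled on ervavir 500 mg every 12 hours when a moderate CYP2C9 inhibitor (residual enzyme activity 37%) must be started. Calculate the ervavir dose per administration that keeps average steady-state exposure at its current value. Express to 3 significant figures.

399 mg

The CYP2C9 pathway (32% of clearance) is reduced to 0.37× activity: 0.32 × 0.37 = 0.1184.
Non-CYP routes (68%) are unchanged.
CL_new/CL_old = 0.1184 + 0.68 = 0.7984.
Exposure is unchanged when dose changes in proportion to clearance. New dose = 500 mg × 0.7984 = 399 mg.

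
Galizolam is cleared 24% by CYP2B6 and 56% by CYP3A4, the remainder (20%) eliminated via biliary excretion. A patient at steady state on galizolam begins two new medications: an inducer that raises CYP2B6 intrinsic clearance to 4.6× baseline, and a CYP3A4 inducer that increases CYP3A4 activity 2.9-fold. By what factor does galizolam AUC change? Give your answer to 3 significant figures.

0.342

CYP2B6: 0.24 × 4.6 = 1.104
CYP3A4: 0.56 × 2.9 = 1.624
Other: 0.2 (unchanged)
CL_new/CL_old = 1.104 + 1.624 + 0.2 = 2.928.
Because AUC varies inversely with clearance, the combined effect is 1 / 2.928 = 0.342.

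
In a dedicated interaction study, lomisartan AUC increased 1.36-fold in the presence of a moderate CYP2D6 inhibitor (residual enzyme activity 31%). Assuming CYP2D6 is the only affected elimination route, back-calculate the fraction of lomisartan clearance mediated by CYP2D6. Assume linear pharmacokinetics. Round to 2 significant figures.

0.38

Call the CYP2D6 fraction fm. After the interaction, CL_new/CL_old = fm × 0.31 + (1 − fm).
AUC ratio = 1 / (new CL fraction), so new CL fraction = 1 / 1.36 = 0.7353.
fm × 0.31 + 1 − fm = 0.7353  ⇒  fm × (0.31 − 1) = −0.2647  ⇒  fm = 0.38.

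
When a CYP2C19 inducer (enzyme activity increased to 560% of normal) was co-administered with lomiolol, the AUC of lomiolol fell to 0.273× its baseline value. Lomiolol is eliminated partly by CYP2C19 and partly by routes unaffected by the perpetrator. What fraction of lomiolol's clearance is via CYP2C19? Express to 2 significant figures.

Let fm be the CYP2C19 fraction. New clearance relative to baseline = fm × 5.6 + (1 − fm).
AUC ratio = 1 / (new CL fraction), so new CL fraction = 1 / 0.273 = 3.663.
fm × 5.6 + 1 − fm = 3.663  ⇒  fm × (5.6 − 1) = 2.663  ⇒  fm = 0.58.

0.58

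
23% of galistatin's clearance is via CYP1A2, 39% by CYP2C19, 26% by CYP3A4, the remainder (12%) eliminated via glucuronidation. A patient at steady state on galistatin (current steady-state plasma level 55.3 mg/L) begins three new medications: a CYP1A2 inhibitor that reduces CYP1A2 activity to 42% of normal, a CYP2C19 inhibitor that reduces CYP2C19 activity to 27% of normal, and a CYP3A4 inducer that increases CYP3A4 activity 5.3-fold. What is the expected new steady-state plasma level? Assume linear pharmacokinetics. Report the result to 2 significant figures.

33 mg/L

The CYP1A2 pathway (23% of clearance) falls to 0.42× activity: 0.23 × 0.42 = 0.0966.
The CYP2C19 pathway (39% of clearance) drops to 0.27× activity: 0.39 × 0.27 = 0.1053.
The CYP3A4 pathway (26% of clearance) rises to 5.3× activity: 0.26 × 5.3 = 1.378.
The remaining 12% of clearance is unaffected.
CL_new/CL_old = 0.0966 + 0.1053 + 1.378 + 0.12 = 1.6999.
Dividing the baseline by the relative clearance: 55.3 / 1.6999 = 33 mg/L.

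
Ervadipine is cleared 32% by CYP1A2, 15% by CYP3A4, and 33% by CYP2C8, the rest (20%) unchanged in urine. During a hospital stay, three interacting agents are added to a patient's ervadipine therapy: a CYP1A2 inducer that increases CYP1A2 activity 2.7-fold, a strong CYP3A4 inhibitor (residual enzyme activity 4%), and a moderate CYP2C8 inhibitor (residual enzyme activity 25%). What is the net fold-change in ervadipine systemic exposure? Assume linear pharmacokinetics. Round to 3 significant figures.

The CYP1A2 pathway (32% of clearance) increases to 2.7× activity: 0.32 × 2.7 = 0.864.
The CYP3A4 pathway (15% of clearance) drops to 0.04× activity: 0.15 × 0.04 = 0.006.
The CYP2C8 pathway (33% of clearance) is reduced to 0.25× activity: 0.33 × 0.25 = 0.0825.
Non-CYP routes (20%) are unchanged.
New clearance relative to baseline: 0.864 + 0.006 + 0.0825 + 0.2 = 1.1525.
Systemic exposure ∝ 1/CL: fold-change = 1 / 1.1525 = 0.868.

0.868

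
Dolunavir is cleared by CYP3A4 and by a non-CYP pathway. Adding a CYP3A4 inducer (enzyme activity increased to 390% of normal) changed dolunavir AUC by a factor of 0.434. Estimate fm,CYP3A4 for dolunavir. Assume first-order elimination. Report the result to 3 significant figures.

0.450

Let fm be the CYP3A4 fraction. New clearance relative to baseline = fm × 3.9 + (1 − fm).
AUC ratio = 1 / (new CL fraction), so new CL fraction = 1 / 0.434 = 2.304.
fm × 3.9 + 1 − fm = 2.304  ⇒  fm × (3.9 − 1) = 1.304  ⇒  fm = 0.450.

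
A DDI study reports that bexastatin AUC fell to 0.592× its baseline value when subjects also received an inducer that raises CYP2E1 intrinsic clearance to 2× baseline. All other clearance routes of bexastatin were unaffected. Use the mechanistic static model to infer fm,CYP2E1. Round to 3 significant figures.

0.689

CL'/CL = 1 / 0.592 = 1.689
2·fm + (1 − fm) = 1.689
fm = (1.689 − 1) / (2 − 1) = 0.689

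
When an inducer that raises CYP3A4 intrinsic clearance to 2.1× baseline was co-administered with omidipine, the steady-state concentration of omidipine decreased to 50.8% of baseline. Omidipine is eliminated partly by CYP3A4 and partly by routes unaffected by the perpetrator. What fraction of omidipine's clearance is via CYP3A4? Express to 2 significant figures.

Let fm be the CYP3A4 fraction. New clearance relative to baseline = fm × 2.1 + (1 − fm).
Steady-state concentration ratio = 1 / (new CL fraction), so new CL fraction = 1 / 0.508 = 1.969.
fm × 2.1 + 1 − fm = 1.969  ⇒  fm × (2.1 − 1) = 0.9685  ⇒  fm = 0.88.

0.88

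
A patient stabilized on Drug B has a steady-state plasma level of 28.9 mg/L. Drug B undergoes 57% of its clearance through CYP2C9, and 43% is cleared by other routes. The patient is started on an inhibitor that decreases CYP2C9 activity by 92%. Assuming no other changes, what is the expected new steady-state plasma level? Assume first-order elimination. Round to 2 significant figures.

61 mg/L

The CYP2C9 pathway (57% of clearance) falls to 0.08× activity: 0.57 × 0.08 = 0.0456.
Non-CYP routes (43%) are unchanged.
New clearance relative to baseline: 0.0456 + 0.43 = 0.4756.
With dosing unchanged, steady-state plasma level scales as 1/CL: 28.9 / 0.4756 = 61 mg/L.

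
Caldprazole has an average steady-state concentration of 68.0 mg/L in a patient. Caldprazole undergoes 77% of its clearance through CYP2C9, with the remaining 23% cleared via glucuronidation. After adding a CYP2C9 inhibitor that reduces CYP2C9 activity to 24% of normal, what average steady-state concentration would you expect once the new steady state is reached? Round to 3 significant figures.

164 mg/L

The CYP2C9 pathway (77% of clearance) drops to 0.24× activity: 0.77 × 0.24 = 0.1848.
Non-CYP routes (23%) are unchanged.
CL_new/CL_old = 0.1848 + 0.23 = 0.4148.
With dosing unchanged, average steady-state concentration scales as 1/CL: 68.0 / 0.4148 = 164 mg/L.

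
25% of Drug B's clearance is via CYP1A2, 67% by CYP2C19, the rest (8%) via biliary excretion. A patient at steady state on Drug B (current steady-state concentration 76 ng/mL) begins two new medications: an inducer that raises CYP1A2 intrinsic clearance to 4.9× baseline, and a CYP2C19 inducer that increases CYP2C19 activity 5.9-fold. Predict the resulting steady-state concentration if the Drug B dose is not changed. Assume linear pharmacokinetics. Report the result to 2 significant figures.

CYP1A2: 0.25 × 4.9 = 1.225
CYP2C19: 0.67 × 5.9 = 3.953
Other: 0.08 (unchanged)
Relative clearance = 1.225 + 3.953 + 0.08 = 5.258.
Dividing the baseline by the relative clearance: 76 / 5.258 = 14 ng/mL.

14 ng/mL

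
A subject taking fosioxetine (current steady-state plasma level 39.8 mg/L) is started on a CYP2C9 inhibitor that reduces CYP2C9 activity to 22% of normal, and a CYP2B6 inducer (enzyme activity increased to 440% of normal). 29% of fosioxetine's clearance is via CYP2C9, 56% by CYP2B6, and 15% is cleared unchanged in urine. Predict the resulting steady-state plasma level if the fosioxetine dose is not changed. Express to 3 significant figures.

14.9 mg/L

The CYP2C9 pathway (29% of clearance) falls to 0.22× activity: 0.29 × 0.22 = 0.0638.
The CYP2B6 pathway (56% of clearance) rises to 4.4× activity: 0.56 × 4.4 = 2.464.
Non-CYP routes (15%) are unchanged.
Relative clearance = 0.0638 + 2.464 + 0.15 = 2.6778.
Steady-state plasma level ∝ 1/CL: new value = 39.8 / 2.6778 = 14.9 mg/L.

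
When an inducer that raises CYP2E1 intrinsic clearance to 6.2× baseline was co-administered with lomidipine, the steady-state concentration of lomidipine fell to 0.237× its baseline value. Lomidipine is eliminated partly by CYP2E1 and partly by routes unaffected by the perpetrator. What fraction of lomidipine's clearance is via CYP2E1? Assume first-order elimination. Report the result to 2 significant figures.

0.62

CL'/CL = 1 / 0.237 = 4.219
6.2·fm + (1 − fm) = 4.219
fm = (4.219 − 1) / (6.2 − 1) = 0.62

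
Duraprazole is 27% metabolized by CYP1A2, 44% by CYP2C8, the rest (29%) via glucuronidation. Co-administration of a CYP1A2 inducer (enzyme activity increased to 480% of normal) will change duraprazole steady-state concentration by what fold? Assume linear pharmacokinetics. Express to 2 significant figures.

The CYP1A2 pathway (27% of clearance) increases to 4.8× activity: 0.27 × 4.8 = 1.296.
CYP2C8 (44%) and the residual 29% are unaffected.
CL_new/CL_old = 1.296 + 0.44 + 0.29 = 2.026.
Steady-state concentration is inversely proportional to clearance, so the fold-change is 1 / 2.026 = 0.49.

0.49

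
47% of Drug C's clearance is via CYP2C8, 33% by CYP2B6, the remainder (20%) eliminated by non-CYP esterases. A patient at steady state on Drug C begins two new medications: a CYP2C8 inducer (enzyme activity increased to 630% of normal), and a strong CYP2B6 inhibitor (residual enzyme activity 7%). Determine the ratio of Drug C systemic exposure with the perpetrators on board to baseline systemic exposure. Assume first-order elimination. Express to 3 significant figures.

The CYP2C8 pathway (47% of clearance) increases to 6.3× activity: 0.47 × 6.3 = 2.961.
The CYP2B6 pathway (33% of clearance) falls to 0.07× activity: 0.33 × 0.07 = 0.0231.
The remaining 20% of clearance is unaffected.
Relative clearance = 2.961 + 0.0231 + 0.2 = 3.1841.
Because systemic exposure varies inversely with clearance, the combined effect is 1 / 3.1841 = 0.314.

0.314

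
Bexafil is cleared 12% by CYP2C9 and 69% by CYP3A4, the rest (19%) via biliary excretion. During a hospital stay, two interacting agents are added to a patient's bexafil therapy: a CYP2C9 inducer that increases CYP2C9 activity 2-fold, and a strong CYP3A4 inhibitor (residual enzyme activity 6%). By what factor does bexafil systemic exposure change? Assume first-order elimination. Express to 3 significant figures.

2.12

CYP2C9: 0.12 × 2 = 0.24
CYP3A4: 0.69 × 0.06 = 0.0414
Other: 0.19 (unchanged)
New clearance relative to baseline: 0.24 + 0.0414 + 0.19 = 0.4714.
Systemic exposure ∝ 1/CL: fold-change = 1 / 0.4714 = 2.12.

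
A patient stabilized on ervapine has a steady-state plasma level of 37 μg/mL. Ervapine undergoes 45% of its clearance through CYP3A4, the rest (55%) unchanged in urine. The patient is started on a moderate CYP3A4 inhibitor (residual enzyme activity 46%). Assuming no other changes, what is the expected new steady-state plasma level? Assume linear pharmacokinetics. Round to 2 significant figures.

49 μg/mL

CYP3A4: 0.45 × 0.46 = 0.207
Other: 0.55 (unchanged)
Relative clearance = 0.207 + 0.55 = 0.757.
With dosing unchanged, steady-state plasma level scales as 1/CL: 37 / 0.757 = 49 μg/mL.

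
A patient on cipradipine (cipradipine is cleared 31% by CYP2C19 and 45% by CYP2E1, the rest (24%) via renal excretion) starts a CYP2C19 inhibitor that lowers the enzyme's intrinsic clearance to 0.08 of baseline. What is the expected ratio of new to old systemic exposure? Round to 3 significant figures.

The CYP2C19 pathway (31% of clearance) drops to 0.08× activity: 0.31 × 0.08 = 0.0248.
CYP2E1 (45%) and the residual 24% are unaffected.
CL_new/CL_old = 0.0248 + 0.45 + 0.24 = 0.7148.
Since systemic exposure ∝ 1/CL, the ratio is 1 / 0.7148 = 1.40.

1.40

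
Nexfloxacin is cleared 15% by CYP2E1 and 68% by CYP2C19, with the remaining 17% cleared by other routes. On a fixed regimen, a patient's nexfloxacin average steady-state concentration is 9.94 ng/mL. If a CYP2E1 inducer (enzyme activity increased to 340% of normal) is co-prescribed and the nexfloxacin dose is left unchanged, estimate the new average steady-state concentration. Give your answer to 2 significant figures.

The CYP2E1 pathway (15% of clearance) increases to 3.4× activity: 0.15 × 3.4 = 0.51.
CYP2C19 (68%) and the residual 17% are unaffected.
New clearance relative to baseline: 0.51 + 0.68 + 0.17 = 1.36.
With dosing unchanged, average steady-state concentration scales as 1/CL: 9.94 / 1.36 = 7.3 ng/mL.

7.3 ng/mL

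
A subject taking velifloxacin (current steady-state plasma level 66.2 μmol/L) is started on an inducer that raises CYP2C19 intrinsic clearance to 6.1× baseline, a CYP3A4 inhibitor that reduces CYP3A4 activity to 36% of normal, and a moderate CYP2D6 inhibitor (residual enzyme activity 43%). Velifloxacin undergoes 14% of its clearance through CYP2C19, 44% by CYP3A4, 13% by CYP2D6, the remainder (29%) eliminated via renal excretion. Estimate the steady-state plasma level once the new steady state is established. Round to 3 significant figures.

48.7 μmol/L

CYP2C19: 0.14 × 6.1 = 0.854
CYP3A4: 0.44 × 0.36 = 0.1584
CYP2D6: 0.13 × 0.43 = 0.0559
Other: 0.29 (unchanged)
CL_new/CL_old = 0.854 + 0.1584 + 0.0559 + 0.29 = 1.3583.
Dividing the baseline by the relative clearance: 66.2 / 1.3583 = 48.7 μmol/L.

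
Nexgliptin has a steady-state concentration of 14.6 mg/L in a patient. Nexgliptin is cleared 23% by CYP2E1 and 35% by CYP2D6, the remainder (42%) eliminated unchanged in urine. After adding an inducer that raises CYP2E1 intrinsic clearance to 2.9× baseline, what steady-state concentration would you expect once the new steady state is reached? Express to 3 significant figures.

10.2 mg/L

CYP2E1: 0.23 × 2.9 = 0.667
CYP2D6: 0.35 (unchanged)
Other: 0.42 (unchanged)
New clearance relative to baseline: 0.667 + 0.35 + 0.42 = 1.437.
Steady-state concentration ∝ 1/CL, so new value = 14.6 / 1.437 = 10.2 mg/L.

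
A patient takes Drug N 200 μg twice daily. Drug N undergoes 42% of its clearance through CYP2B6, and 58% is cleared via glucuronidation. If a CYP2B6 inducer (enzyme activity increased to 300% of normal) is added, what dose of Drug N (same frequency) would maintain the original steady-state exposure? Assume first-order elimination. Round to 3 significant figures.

368 μg

CYP2B6: 0.42 × 3 = 1.26
Other: 0.58 (unchanged)
CL_new/CL_old = 1.26 + 0.58 = 1.84.
Exposure is unchanged when dose changes in proportion to clearance. New dose = 200 μg × 1.84 = 368 μg.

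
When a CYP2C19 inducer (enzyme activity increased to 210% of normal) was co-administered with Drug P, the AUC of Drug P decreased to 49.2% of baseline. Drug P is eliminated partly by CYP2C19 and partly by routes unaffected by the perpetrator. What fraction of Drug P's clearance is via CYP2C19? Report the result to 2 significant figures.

CL'/CL = 1 / 0.492 = 2.033
2.1·fm + (1 − fm) = 2.033
fm = (2.033 − 1) / (2.1 − 1) = 0.94

0.94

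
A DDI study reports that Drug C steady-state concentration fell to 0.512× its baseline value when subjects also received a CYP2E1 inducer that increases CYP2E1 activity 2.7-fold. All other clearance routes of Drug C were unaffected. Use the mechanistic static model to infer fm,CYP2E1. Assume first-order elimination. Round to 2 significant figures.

Call the CYP2E1 fraction fm. After the interaction, CL_new/CL_old = fm × 2.7 + (1 − fm).
Steady-state concentration ratio = 1 / (new CL fraction), so new CL fraction = 1 / 0.512 = 1.953.
fm × 2.7 + 1 − fm = 1.953  ⇒  fm × (2.7 − 1) = 0.9531  ⇒  fm = 0.56.

0.56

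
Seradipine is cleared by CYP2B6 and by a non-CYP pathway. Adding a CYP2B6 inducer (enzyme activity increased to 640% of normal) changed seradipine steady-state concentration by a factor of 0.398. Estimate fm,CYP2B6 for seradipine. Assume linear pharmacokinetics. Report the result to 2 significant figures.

0.28

CL'/CL = 1 / 0.398 = 2.513
6.4·fm + (1 − fm) = 2.513
fm = (2.513 − 1) / (6.4 − 1) = 0.28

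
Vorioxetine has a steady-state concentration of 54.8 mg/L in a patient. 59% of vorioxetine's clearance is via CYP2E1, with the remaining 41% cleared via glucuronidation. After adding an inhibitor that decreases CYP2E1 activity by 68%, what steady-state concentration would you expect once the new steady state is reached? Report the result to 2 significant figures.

92 mg/L

CYP2E1: 0.59 × 0.32 = 0.1888
Other: 0.41 (unchanged)
CL_new/CL_old = 0.1888 + 0.41 = 0.5988.
New steady-state concentration = baseline ÷ relative clearance = 54.8 / 0.5988 = 92 mg/L.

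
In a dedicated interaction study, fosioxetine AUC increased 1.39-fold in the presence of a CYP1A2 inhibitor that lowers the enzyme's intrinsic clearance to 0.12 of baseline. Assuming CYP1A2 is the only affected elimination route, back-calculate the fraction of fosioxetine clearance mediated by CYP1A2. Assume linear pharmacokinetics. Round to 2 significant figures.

Write x for the fraction cleared via CYP1A2. The observed AUC change means clearance fell to 1/1.39 = 0.7194 of baseline.
Setting x·0.12 + (1 − x) = 0.7194 and solving: x = (0.7194 − 1)/(0.12 − 1) = 0.32.

0.32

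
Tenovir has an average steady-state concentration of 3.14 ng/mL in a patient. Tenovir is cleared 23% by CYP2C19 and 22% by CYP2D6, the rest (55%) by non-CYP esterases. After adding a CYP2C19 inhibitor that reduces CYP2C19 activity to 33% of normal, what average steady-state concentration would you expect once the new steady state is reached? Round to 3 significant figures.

3.71 ng/mL

The CYP2C19 pathway (23% of clearance) is reduced to 0.33× activity: 0.23 × 0.33 = 0.0759.
CYP2D6 (22%) and the residual 55% are unaffected.
CL_new/CL_old = 0.0759 + 0.22 + 0.55 = 0.8459.
New average steady-state concentration = baseline ÷ relative clearance = 3.14 / 0.8459 = 3.71 ng/mL.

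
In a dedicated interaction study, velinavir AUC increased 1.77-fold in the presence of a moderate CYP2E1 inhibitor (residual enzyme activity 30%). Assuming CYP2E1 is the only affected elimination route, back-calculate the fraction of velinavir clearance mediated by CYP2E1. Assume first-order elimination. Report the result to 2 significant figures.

0.62

Let fm be the CYP2E1 fraction. New clearance relative to baseline = fm × 0.3 + (1 − fm).
AUC ratio = 1 / (new CL fraction), so new CL fraction = 1 / 1.77 = 0.565.
fm × 0.3 + 1 − fm = 0.565  ⇒  fm × (0.3 − 1) = −0.435  ⇒  fm = 0.62.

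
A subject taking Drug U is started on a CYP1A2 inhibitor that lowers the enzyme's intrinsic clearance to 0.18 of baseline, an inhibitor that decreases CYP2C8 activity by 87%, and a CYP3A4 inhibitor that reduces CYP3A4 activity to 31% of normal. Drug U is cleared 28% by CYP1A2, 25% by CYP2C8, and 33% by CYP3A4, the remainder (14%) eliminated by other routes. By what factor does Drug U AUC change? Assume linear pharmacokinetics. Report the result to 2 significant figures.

The CYP1A2 pathway (28% of clearance) is reduced to 0.18× activity: 0.28 × 0.18 = 0.0504.
The CYP2C8 pathway (25% of clearance) is reduced to 0.13× activity: 0.25 × 0.13 = 0.0325.
The CYP3A4 pathway (33% of clearance) drops to 0.31× activity: 0.33 × 0.31 = 0.1023.
Non-CYP routes (14%) are unchanged.
New clearance relative to baseline: 0.0504 + 0.0325 + 0.1023 + 0.14 = 0.3252.
Net AUC ratio = 1 / 0.3252 = 3.1.

3.1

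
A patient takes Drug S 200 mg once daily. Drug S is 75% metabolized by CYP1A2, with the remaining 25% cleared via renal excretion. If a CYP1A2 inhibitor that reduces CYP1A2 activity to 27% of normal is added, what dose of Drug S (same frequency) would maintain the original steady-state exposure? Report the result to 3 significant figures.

The CYP1A2 pathway (75% of clearance) falls to 0.27× activity: 0.75 × 0.27 = 0.2025.
Non-CYP routes (25%) are unchanged.
New clearance relative to baseline: 0.2025 + 0.25 = 0.4525.
Exposure is unchanged when dose changes in proportion to clearance. New dose = 200 mg × 0.4525 = 90.5 mg.

90.5 mg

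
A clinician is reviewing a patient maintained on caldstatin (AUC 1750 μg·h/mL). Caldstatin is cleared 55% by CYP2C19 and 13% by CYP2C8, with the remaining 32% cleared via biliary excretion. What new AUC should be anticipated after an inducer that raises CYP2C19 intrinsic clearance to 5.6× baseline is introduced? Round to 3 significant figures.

496 μg·h/mL

The CYP2C19 pathway (55% of clearance) rises to 5.6× activity: 0.55 × 5.6 = 3.08.
CYP2C8 (13%) and the residual 32% are unaffected.
Relative clearance = 3.08 + 0.13 + 0.32 = 3.53.
New AUC = baseline ÷ relative clearance = 1750 / 3.53 = 496 μg·h/mL.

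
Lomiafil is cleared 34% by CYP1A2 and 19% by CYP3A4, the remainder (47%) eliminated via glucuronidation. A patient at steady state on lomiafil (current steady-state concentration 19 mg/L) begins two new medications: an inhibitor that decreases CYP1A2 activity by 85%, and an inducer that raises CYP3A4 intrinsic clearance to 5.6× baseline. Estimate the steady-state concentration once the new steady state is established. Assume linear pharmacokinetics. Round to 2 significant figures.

CYP1A2: 0.34 × 0.15 = 0.051
CYP3A4: 0.19 × 5.6 = 1.064
Other: 0.47 (unchanged)
Relative clearance = 0.051 + 1.064 + 0.47 = 1.585.
Dividing the baseline by the relative clearance: 19 / 1.585 = 12 mg/L.

12 mg/L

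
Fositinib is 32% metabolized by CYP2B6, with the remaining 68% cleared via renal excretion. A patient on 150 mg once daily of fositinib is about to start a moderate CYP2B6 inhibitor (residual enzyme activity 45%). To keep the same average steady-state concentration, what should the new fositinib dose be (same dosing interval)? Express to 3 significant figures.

124 mg

CYP2B6: 0.32 × 0.45 = 0.144
Other: 0.68 (unchanged)
Relative clearance = 0.144 + 0.68 = 0.824.
To maintain the same steady-state level, dose must scale with clearance: new dose = 150 × 0.824 = 124 mg.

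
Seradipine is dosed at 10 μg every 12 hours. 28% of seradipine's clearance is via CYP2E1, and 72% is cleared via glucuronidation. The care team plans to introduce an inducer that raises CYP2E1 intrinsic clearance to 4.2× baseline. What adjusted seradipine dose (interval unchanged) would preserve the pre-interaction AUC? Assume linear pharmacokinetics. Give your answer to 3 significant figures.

19.0 μg

The CYP2E1 pathway (28% of clearance) increases to 4.2× activity: 0.28 × 4.2 = 1.176.
The remaining 72% of clearance is unaffected.
CL_new/CL_old = 1.176 + 0.72 = 1.896.
To maintain the same steady-state level, dose must scale with clearance: new dose = 10 × 1.896 = 19.0 μg.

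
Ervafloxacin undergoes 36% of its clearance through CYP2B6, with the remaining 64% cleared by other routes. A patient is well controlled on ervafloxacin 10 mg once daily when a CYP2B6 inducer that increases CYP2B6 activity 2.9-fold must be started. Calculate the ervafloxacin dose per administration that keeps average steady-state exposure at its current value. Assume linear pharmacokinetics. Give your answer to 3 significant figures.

16.8 mg

CYP2B6: 0.36 × 2.9 = 1.044
Other: 0.64 (unchanged)
New clearance relative to baseline: 1.044 + 0.64 = 1.684.
To maintain the same steady-state level, dose must scale with clearance: new dose = 10 × 1.684 = 16.8 mg.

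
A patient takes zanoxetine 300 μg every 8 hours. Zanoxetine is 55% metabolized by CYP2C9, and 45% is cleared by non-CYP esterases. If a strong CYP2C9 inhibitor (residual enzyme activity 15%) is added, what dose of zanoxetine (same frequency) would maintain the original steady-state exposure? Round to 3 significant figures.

The CYP2C9 pathway (55% of clearance) is reduced to 0.15× activity: 0.55 × 0.15 = 0.0825.
The remaining 45% of clearance is unaffected.
New clearance relative to baseline: 0.0825 + 0.45 = 0.5325.
Css,avg = (dose rate)/CL, so holding Css fixed requires dose ∝ CL: 300 × 0.5325 = 160 μg.

160 μg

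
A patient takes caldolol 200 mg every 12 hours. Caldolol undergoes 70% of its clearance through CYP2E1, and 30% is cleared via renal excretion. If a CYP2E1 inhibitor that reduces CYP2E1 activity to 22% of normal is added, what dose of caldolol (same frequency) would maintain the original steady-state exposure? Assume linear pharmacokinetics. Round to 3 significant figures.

The CYP2E1 pathway (70% of clearance) is reduced to 0.22× activity: 0.7 × 0.22 = 0.154.
The remaining 30% of clearance is unaffected.
Relative clearance = 0.154 + 0.3 = 0.454.
Css,avg = (dose rate)/CL, so holding Css fixed requires dose ∝ CL: 200 × 0.454 = 90.8 mg.

90.8 mg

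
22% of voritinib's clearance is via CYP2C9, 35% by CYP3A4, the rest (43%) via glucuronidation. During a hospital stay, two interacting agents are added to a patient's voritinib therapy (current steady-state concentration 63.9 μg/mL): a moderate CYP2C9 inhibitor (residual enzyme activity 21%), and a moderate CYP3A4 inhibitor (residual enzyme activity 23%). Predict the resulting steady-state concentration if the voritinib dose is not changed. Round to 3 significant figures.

115 μg/mL

The CYP2C9 pathway (22% of clearance) drops to 0.21× activity: 0.22 × 0.21 = 0.0462.
The CYP3A4 pathway (35% of clearance) drops to 0.23× activity: 0.35 × 0.23 = 0.0805.
Non-CYP routes (43%) are unchanged.
CL_new/CL_old = 0.0462 + 0.0805 + 0.43 = 0.5567.
Dividing the baseline by the relative clearance: 63.9 / 0.5567 = 115 μg/mL.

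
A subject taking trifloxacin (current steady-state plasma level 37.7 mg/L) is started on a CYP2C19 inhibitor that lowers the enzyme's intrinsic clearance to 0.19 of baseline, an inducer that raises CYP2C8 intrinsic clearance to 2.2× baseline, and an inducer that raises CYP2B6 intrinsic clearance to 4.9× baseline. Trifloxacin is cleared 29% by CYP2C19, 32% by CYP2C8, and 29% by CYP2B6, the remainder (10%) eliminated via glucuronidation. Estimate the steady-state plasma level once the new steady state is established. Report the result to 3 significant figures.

16.5 mg/L

The CYP2C19 pathway (29% of clearance) falls to 0.19× activity: 0.29 × 0.19 = 0.0551.
The CYP2C8 pathway (32% of clearance) is boosted to 2.2× activity: 0.32 × 2.2 = 0.704.
The CYP2B6 pathway (29% of clearance) increases to 4.9× activity: 0.29 × 4.9 = 1.421.
The remaining 10% of clearance is unaffected.
Relative clearance = 0.0551 + 0.704 + 1.421 + 0.1 = 2.2801.
New steady-state plasma level = 37.7 / 2.2801 = 16.5 mg/L (concentration scales inversely with clearance).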